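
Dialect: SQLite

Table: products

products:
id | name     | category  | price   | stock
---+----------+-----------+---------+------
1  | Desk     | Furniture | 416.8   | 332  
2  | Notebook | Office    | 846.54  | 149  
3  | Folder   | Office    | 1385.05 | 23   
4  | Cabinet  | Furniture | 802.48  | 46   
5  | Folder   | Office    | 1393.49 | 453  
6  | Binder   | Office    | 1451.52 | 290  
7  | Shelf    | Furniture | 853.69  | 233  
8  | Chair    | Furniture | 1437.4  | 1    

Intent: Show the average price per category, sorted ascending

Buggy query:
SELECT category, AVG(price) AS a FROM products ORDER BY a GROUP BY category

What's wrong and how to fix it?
Bug: GROUP BY must precede ORDER BY

Fix: Reorder: SELECT … FROM … GROUP BY … ORDER BY …

Corrected query:
SELECT category, AVG(price) AS a FROM products GROUP BY category ORDER BY a

Result:
category  | a       
----------+---------
Furniture | 877.5925
Office    | 1269.15 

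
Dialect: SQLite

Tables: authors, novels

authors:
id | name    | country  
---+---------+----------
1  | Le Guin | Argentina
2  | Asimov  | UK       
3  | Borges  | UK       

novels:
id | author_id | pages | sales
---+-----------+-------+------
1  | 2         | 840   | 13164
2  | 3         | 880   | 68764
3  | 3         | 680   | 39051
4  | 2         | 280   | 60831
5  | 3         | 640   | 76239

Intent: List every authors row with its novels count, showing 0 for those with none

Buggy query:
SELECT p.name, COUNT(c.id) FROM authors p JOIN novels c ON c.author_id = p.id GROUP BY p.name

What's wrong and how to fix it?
Bug: An inner join excludes parents with zero children

Fix: Switch to LEFT JOIN to retain unmatched parent rows

Corrected query:
SELECT p.name, COUNT(c.id) FROM authors p LEFT JOIN novels c ON c.author_id = p.id GROUP BY p.name

Result:
name    | COUNT(c.id)
--------+------------
Asimov  | 2          
Borges  | 3          
Le Guin | 0          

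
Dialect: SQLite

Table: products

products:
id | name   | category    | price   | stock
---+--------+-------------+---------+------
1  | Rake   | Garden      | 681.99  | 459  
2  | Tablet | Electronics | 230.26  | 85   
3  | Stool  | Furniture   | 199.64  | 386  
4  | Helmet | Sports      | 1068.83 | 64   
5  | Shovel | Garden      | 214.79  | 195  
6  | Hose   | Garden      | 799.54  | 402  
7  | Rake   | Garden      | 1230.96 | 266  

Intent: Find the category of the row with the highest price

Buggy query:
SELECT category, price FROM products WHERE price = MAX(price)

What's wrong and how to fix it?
Bug: WHERE is evaluated per row; an aggregate over the whole table isn't defined there

Fix: Use a subquery: WHERE price = (SELECT MAX(price) FROM products)

Corrected query:
SELECT category, price FROM products WHERE price = (SELECT MAX(price) FROM products)

Result:
category | price  
---------+--------
Garden   | 1230.96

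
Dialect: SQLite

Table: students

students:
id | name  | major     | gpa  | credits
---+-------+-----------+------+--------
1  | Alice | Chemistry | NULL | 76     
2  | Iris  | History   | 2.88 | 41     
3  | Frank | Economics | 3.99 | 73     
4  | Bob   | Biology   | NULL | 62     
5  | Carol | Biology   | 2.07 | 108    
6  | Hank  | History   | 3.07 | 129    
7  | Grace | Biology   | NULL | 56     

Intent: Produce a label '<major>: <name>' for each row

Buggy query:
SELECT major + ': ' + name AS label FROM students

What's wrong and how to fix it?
Bug: SQLite uses || for string concatenation; + coerces text to numbers (yielding 0)

Fix: Replace + with || to concatenate text

Corrected query:
SELECT major || ': ' || name AS label FROM students

Result:
label           
----------------
Chemistry: Alice
History: Iris   
Economics: Frank
Biology: Bob    
Biology: Carol  
History: Hank   
Biology: Grace  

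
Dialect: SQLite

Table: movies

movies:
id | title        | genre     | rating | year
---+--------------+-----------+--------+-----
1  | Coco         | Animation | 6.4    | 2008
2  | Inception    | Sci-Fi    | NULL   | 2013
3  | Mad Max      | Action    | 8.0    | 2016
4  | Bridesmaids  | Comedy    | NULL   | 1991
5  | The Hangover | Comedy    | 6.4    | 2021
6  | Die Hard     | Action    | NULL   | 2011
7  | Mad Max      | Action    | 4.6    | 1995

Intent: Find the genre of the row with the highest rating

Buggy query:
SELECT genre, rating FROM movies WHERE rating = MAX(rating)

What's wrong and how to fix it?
Bug: WHERE is evaluated per row; an aggregate over the whole table isn't defined there

Fix: Use a subquery: WHERE rating = (SELECT MAX(rating) FROM movies)

Corrected query:
SELECT genre, rating FROM movies WHERE rating = (SELECT MAX(rating) FROM movies)

Result:
genre  | rating
-------+-------
Action | 8     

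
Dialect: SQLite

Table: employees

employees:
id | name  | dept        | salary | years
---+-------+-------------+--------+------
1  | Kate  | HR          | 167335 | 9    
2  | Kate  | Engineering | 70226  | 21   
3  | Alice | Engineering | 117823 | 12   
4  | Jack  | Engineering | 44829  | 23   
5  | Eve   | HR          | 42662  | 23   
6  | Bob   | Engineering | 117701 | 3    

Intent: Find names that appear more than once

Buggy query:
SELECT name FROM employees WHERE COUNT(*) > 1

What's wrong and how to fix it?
Bug: WHERE can't reference COUNT(*); aggregates are computed after WHERE

Fix: GROUP BY name, then filter groups with HAVING COUNT(*) > 1

Corrected query:
SELECT name FROM employees GROUP BY name HAVING COUNT(*) > 1

Result:
name
----
Kate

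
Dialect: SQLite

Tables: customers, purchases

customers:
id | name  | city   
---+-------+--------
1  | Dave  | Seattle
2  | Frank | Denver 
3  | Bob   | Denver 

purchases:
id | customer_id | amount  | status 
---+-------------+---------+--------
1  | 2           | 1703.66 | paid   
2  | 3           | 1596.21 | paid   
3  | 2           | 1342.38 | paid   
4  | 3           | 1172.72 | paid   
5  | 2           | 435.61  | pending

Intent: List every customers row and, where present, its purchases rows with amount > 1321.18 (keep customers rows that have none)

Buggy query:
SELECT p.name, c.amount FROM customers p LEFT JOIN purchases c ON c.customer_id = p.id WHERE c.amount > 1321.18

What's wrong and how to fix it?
Bug: Filtering c.amount in WHERE discards the NULL rows produced by LEFT JOIN, turning it into an inner join

Fix: Put 'c.amount > 1321.18' in the JOIN's ON clause instead of WHERE

Corrected query:
SELECT p.name, c.amount FROM customers p LEFT JOIN purchases c ON c.customer_id = p.id AND c.amount > 1321.18

Result:
name  | amount 
------+--------
Dave  | NULL   
Frank | 1342.38
Frank | 1703.66
Bob   | 1596.21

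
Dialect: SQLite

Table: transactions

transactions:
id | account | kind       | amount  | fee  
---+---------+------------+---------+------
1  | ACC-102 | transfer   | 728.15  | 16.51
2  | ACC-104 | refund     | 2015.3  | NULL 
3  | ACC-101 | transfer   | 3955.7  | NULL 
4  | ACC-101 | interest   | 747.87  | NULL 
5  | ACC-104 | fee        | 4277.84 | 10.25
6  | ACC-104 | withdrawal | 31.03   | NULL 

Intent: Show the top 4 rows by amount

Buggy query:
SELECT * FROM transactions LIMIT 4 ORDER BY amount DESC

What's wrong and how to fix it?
Bug: LIMIT must come after ORDER BY

Fix: Swap the clauses: ORDER BY first, then LIMIT

Corrected query:
SELECT * FROM transactions ORDER BY amount DESC LIMIT 4

Result:
id | account | kind     | amount  | fee  
---+---------+----------+---------+------
5  | ACC-104 | fee      | 4277.84 | 10.25
3  | ACC-101 | transfer | 3955.7  | NULL 
2  | ACC-104 | refund   | 2015.3  | NULL 
4  | ACC-101 | interest | 747.87  | NULL 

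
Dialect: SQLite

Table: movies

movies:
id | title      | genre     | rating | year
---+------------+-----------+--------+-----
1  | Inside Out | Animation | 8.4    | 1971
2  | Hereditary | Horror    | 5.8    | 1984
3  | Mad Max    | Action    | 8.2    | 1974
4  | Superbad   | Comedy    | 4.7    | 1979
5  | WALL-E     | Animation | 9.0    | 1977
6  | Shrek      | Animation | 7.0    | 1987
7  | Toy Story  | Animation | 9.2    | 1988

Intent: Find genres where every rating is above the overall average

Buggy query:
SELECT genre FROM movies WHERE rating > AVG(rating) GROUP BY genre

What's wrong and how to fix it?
Bug: WHERE evaluates per row before aggregation, so AVG() is unavailable

Fix: Use a subquery for AVG and a HAVING MIN(...) filter so the condition holds for every row in the group

Corrected query:
SELECT genre FROM movies GROUP BY genre HAVING MIN(rating) > (SELECT AVG(rating) FROM movies)

Result:
genre 
------
Action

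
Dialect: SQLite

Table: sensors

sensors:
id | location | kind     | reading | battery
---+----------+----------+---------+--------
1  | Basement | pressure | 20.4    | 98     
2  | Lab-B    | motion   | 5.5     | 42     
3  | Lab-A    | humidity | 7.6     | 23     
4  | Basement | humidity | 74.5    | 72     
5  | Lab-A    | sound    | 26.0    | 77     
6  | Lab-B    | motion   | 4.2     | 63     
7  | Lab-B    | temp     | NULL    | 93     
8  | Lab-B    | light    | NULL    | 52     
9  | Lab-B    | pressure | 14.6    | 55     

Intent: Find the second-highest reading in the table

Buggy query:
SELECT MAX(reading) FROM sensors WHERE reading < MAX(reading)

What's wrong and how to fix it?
Bug: MAX(reading) on the right of the comparison is an aggregate-in-WHERE error

Fix: Put the inner MAX in a scalar subquery

Corrected query:
SELECT MAX(reading) FROM sensors WHERE reading < (SELECT MAX(reading) FROM sensors)

Result:
MAX(reading)
------------
26          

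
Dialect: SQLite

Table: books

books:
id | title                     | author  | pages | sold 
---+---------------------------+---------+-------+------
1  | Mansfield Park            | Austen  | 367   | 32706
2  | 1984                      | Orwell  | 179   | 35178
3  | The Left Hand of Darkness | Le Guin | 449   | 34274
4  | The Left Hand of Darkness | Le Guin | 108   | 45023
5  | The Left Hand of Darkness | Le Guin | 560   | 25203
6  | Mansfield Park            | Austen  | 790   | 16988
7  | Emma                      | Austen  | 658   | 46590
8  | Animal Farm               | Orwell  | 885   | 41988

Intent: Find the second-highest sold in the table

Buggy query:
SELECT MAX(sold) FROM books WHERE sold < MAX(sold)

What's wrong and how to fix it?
Bug: MAX(sold) on the right of the comparison is an aggregate-in-WHERE error

Fix: Put the inner MAX in a scalar subquery

Corrected query:
SELECT MAX(sold) FROM books WHERE sold < (SELECT MAX(sold) FROM books)

Result:
MAX(sold)
---------
45023    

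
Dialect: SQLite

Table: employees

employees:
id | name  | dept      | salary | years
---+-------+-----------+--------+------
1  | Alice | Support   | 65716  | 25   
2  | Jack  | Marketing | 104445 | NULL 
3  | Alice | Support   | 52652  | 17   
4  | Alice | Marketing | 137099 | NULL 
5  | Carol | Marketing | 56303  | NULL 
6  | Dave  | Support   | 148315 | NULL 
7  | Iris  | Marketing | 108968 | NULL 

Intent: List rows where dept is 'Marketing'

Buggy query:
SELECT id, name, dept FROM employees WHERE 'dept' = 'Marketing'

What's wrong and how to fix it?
Bug: Single quotes denote string literals in SQL; the column name is being compared as a constant string

Fix: Reference the column as dept without single quotes

Corrected query:
SELECT id, name, dept FROM employees WHERE dept = 'Marketing'

Result:
id | name  | dept     
---+-------+----------
2  | Jack  | Marketing
4  | Alice | Marketing
5  | Carol | Marketing
7  | Iris  | Marketing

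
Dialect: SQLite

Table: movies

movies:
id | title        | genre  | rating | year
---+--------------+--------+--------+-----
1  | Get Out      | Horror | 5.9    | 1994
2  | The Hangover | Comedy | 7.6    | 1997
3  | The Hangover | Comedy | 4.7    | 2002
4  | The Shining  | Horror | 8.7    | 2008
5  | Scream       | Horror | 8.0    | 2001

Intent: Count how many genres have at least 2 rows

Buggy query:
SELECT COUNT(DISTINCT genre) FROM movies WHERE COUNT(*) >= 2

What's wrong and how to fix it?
Bug: COUNT(*) cannot appear in WHERE; the per-group count doesn't exist yet

Fix: Group first with HAVING COUNT(*) >= 2, then COUNT the resulting groups

Corrected query:
SELECT COUNT(*) FROM (SELECT genre FROM movies GROUP BY genre HAVING COUNT(*) >= 2)

Result:
COUNT(*)
--------
2       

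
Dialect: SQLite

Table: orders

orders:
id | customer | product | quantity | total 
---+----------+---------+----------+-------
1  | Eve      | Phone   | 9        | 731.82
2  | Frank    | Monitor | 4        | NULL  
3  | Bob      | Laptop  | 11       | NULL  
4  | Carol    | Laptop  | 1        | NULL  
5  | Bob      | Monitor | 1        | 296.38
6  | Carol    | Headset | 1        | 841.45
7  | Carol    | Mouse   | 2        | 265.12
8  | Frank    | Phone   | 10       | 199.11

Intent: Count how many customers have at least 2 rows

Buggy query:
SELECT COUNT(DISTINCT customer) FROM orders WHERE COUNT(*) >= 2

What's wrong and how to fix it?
Bug: WHERE filters individual rows, not groups, so a group-level COUNT is invalid there

Fix: Use a subquery that GROUPs and filters with HAVING, then count its rows

Corrected query:
SELECT COUNT(*) FROM (SELECT customer FROM orders GROUP BY customer HAVING COUNT(*) >= 2)

Result:
COUNT(*)
--------
3       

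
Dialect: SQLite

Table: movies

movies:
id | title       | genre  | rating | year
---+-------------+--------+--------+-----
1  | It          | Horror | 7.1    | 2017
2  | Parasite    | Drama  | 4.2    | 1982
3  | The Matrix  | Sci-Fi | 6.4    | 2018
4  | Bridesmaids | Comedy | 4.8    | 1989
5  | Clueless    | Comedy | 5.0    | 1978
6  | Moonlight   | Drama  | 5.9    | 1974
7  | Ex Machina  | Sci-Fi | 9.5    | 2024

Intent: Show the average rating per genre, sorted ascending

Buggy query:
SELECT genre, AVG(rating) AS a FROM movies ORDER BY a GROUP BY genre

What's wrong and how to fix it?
Bug: GROUP BY must precede ORDER BY

Fix: Reorder: SELECT … FROM … GROUP BY … ORDER BY …

Corrected query:
SELECT genre, AVG(rating) AS a FROM movies GROUP BY genre ORDER BY a

Result:
genre  | a   
-------+-----
Comedy | 4.9 
Drama  | 5.05
Horror | 7.1 
Sci-Fi | 7.95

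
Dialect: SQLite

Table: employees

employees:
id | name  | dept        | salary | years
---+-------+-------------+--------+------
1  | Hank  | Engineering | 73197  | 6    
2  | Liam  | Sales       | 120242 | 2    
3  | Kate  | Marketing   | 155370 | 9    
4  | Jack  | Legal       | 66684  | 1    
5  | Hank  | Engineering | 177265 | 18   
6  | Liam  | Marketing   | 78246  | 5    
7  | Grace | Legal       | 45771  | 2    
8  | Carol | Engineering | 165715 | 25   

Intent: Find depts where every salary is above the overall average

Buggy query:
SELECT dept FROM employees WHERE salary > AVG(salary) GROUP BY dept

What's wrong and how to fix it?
Bug: AVG() is an aggregate; it can't sit directly in WHERE

Fix: Use a subquery for AVG and a HAVING MIN(...) filter so the condition holds for every row in the group

Corrected query:
SELECT dept FROM employees GROUP BY dept HAVING MIN(salary) > (SELECT AVG(salary) FROM employees)

Result:
dept 
-----
Sales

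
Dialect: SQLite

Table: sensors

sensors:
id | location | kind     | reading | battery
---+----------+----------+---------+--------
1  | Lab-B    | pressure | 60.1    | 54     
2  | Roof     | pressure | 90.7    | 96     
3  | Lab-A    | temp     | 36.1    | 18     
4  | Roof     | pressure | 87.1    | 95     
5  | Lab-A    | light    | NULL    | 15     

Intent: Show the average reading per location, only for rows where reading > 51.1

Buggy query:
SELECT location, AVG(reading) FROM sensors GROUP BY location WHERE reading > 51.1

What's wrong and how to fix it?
Bug: Row-level WHERE must come before GROUP BY in the clause order

Fix: Place WHERE between FROM and GROUP BY

Corrected query:
SELECT location, AVG(reading) FROM sensors WHERE reading > 51.1 GROUP BY location

Result:
location | AVG(reading)
---------+-------------
Lab-B    | 60.1        
Roof     | 88.9        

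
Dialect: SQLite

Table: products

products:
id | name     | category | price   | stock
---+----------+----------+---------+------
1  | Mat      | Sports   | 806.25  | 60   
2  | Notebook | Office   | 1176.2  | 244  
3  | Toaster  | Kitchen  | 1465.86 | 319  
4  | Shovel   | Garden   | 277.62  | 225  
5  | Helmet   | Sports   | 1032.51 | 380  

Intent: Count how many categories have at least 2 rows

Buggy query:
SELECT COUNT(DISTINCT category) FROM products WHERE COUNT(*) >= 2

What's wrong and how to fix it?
Bug: WHERE filters individual rows, not groups, so a group-level COUNT is invalid there

Fix: Group first with HAVING COUNT(*) >= 2, then COUNT the resulting groups

Corrected query:
SELECT COUNT(*) FROM (SELECT category FROM products GROUP BY category HAVING COUNT(*) >= 2)

Result:
COUNT(*)
--------
1       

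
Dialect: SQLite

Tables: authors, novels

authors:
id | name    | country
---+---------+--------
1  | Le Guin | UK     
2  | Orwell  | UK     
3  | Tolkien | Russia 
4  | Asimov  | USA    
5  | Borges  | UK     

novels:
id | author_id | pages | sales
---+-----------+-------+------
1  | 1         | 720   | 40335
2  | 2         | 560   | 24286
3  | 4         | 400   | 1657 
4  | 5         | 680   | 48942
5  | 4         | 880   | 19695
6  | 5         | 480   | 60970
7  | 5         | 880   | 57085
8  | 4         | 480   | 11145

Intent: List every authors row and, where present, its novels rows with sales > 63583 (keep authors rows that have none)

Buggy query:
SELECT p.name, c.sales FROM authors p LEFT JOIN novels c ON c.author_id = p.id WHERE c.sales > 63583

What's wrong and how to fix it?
Bug: A WHERE condition on the right-hand table after LEFT JOIN drops unmatched parents

Fix: Move the right-table condition into the ON clause so unmatched parents are kept

Corrected query:
SELECT p.name, c.sales FROM authors p LEFT JOIN novels c ON c.author_id = p.id AND c.sales > 63583

Result:
name    | sales
--------+------
Le Guin | NULL 
Orwell  | NULL 
Tolkien | NULL 
Asimov  | NULL 
Borges  | NULL 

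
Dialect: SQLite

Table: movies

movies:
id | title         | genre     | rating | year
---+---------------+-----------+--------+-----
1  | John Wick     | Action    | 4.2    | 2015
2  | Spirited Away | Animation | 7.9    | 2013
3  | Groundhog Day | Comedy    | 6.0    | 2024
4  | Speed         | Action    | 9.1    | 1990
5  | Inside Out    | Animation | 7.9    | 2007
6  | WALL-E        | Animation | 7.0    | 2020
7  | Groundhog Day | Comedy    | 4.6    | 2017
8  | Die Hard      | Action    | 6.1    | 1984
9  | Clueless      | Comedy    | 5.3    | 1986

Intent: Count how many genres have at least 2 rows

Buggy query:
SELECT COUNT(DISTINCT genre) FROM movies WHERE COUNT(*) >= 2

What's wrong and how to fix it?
Bug: COUNT(*) cannot appear in WHERE; the per-group count doesn't exist yet

Fix: Group first with HAVING COUNT(*) >= 2, then COUNT the resulting groups

Corrected query:
SELECT COUNT(*) FROM (SELECT genre FROM movies GROUP BY genre HAVING COUNT(*) >= 2)

Result:
COUNT(*)
--------
3       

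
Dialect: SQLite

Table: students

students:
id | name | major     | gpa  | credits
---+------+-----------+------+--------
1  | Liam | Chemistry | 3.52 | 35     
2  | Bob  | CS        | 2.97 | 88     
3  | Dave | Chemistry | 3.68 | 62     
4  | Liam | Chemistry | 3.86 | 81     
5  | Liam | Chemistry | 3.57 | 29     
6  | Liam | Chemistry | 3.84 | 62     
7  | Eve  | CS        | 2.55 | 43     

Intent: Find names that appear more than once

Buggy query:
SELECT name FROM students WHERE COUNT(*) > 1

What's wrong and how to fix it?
Bug: WHERE can't reference COUNT(*); aggregates are computed after WHERE

Fix: Group first, then use HAVING for the count condition

Corrected query:
SELECT name FROM students GROUP BY name HAVING COUNT(*) > 1

Result:
name
----
Liam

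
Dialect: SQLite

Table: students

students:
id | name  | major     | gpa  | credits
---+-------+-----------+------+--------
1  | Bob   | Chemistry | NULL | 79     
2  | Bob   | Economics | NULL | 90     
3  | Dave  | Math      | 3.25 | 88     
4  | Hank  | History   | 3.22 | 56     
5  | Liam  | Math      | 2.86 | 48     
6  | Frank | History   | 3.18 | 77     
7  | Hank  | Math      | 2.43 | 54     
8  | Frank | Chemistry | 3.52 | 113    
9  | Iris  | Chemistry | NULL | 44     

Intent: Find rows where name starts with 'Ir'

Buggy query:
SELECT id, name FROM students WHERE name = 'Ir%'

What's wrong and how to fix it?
Bug: Wildcards only work with LIKE; '=' treats '%' as a literal character

Fix: Replace '=' with LIKE so 'Ir%' is treated as a pattern

Corrected query:
SELECT id, name FROM students WHERE name LIKE 'Ir%'

Result:
id | name
---+-----
9  | Iris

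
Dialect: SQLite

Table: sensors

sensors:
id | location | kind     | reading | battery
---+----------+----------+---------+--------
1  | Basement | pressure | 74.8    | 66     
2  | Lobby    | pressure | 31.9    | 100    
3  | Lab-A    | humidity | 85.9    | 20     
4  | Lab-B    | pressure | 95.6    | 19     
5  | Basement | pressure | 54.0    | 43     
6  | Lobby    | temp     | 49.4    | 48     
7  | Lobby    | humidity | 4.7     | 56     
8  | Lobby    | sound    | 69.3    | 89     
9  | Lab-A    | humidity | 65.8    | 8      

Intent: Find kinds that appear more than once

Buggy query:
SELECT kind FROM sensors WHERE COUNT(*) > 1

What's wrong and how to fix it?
Bug: COUNT(*) is an aggregate and cannot be used in WHERE

Fix: GROUP BY kind, then filter groups with HAVING COUNT(*) > 1

Corrected query:
SELECT kind FROM sensors GROUP BY kind HAVING COUNT(*) > 1

Result:
kind    
--------
humidity
pressure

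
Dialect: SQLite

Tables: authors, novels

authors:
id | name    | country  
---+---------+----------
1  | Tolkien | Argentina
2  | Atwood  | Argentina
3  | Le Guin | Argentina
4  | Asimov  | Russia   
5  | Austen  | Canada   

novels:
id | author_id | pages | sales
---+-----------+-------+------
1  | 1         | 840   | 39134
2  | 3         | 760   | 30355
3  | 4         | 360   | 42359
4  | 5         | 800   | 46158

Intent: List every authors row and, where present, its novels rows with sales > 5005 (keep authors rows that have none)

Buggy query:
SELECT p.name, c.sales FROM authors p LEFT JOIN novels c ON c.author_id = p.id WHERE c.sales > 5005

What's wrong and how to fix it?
Bug: Filtering c.sales in WHERE discards the NULL rows produced by LEFT JOIN, turning it into an inner join

Fix: Move the right-table condition into the ON clause so unmatched parents are kept

Corrected query:
SELECT p.name, c.sales FROM authors p LEFT JOIN novels c ON c.author_id = p.id AND c.sales > 5005

Result:
name    | sales
--------+------
Tolkien | 39134
Atwood  | NULL 
Le Guin | 30355
Asimov  | 42359
Austen  | 46158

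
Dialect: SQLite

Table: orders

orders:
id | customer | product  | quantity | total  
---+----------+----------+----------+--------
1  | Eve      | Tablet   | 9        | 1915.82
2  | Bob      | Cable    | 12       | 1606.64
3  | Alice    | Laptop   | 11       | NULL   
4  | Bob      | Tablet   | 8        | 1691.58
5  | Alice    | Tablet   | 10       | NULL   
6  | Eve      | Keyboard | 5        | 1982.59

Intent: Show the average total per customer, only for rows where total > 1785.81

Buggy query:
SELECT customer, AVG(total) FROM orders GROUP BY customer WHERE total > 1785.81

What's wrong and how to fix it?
Bug: Row-level WHERE must come before GROUP BY in the clause order

Fix: Place WHERE between FROM and GROUP BY

Corrected query:
SELECT customer, AVG(total) FROM orders WHERE total > 1785.81 GROUP BY customer

Result:
customer | AVG(total)
---------+-----------
Eve      | 1949.205  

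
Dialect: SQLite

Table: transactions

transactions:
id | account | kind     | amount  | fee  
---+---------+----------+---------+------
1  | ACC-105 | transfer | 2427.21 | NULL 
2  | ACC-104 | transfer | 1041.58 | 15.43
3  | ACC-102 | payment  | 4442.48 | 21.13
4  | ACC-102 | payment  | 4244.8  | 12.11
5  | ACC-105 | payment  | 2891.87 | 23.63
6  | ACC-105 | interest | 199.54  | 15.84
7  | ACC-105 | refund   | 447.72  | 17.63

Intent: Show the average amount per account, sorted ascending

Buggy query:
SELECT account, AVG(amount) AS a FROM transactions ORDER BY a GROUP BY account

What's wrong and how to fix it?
Bug: ORDER BY appears before GROUP BY; SQL clause order requires GROUP BY first

Fix: Move ORDER BY to the end, after GROUP BY

Corrected query:
SELECT account, AVG(amount) AS a FROM transactions GROUP BY account ORDER BY a

Result:
account | a       
--------+---------
ACC-104 | 1041.58 
ACC-105 | 1491.585
ACC-102 | 4343.64 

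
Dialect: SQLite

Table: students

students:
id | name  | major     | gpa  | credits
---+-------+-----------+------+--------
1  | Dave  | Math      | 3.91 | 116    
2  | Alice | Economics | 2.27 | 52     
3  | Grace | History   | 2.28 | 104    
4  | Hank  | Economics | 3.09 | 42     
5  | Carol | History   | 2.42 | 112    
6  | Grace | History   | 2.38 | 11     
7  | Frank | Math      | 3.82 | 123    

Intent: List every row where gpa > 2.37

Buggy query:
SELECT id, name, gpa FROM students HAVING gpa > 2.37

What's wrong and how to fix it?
Bug: This is a non-aggregate query (no GROUP BY, no aggregates), so in SQLite the HAVING clause is invalid here; a row-level condition belongs in WHERE

Fix: Use WHERE for row-level filtering

Corrected query:
SELECT id, name, gpa FROM students WHERE gpa > 2.37

Result:
id | name  | gpa 
---+-------+-----
1  | Dave  | 3.91
4  | Hank  | 3.09
5  | Carol | 2.42
6  | Grace | 2.38
7  | Frank | 3.82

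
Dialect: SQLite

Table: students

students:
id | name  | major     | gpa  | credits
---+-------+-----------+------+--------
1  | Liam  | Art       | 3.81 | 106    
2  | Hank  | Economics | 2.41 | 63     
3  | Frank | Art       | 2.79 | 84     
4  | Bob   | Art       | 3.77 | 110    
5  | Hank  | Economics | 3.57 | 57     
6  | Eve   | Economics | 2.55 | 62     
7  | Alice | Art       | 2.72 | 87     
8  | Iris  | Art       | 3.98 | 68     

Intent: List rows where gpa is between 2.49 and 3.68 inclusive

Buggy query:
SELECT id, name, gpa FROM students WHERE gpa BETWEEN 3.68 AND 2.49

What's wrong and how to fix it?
Bug: The bounds are reversed; BETWEEN a AND b requires a <= b to match anything

Fix: Write BETWEEN 2.49 AND 3.68

Corrected query:
SELECT id, name, gpa FROM students WHERE gpa BETWEEN 2.49 AND 3.68

Result:
id | name  | gpa 
---+-------+-----
3  | Frank | 2.79
5  | Hank  | 3.57
6  | Eve   | 2.55
7  | Alice | 2.72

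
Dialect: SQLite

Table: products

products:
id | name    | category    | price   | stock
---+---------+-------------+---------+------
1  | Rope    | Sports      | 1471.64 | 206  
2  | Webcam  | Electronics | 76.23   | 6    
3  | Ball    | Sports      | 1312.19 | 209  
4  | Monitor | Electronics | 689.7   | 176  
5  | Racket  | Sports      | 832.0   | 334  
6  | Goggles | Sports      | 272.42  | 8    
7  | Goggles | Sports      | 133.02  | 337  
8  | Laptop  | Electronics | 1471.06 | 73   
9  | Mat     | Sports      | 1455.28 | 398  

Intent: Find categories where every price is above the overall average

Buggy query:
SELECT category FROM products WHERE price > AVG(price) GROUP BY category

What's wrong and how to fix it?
Bug: WHERE evaluates per row before aggregation, so AVG() is unavailable

Fix: Compute the overall average in a scalar subquery and compare each group's MIN against it in HAVING

Corrected query:
SELECT category FROM products GROUP BY category HAVING MIN(price) > (SELECT AVG(price) FROM products)

Result:
(no rows)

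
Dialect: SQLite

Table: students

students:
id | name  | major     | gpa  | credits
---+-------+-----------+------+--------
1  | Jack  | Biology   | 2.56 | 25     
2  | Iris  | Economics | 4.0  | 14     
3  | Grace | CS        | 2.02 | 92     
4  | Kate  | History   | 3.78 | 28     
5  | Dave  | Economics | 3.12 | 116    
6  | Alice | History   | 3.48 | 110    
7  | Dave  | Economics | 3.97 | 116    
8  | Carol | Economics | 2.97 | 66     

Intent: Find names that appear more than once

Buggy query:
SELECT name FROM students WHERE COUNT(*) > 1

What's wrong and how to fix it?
Bug: COUNT(*) is an aggregate and cannot be used in WHERE

Fix: GROUP BY name, then filter groups with HAVING COUNT(*) > 1

Corrected query:
SELECT name FROM students GROUP BY name HAVING COUNT(*) > 1

Result:
name
----
Dave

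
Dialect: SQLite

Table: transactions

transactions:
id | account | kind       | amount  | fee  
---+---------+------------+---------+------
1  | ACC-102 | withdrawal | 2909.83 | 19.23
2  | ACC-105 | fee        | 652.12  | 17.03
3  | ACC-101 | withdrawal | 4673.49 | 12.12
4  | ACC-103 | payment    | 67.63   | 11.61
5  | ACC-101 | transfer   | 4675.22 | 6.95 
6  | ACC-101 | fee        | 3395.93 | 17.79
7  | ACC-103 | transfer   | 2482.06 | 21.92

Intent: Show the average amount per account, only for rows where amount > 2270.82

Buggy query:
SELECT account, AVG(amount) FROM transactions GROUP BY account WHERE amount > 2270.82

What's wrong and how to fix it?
Bug: WHERE cannot follow GROUP BY

Fix: Move the WHERE clause before GROUP BY

Corrected query:
SELECT account, AVG(amount) FROM transactions WHERE amount > 2270.82 GROUP BY account

Result:
account | AVG(amount)
--------+------------
ACC-101 | 4248.213333
ACC-102 | 2909.83    
ACC-103 | 2482.06    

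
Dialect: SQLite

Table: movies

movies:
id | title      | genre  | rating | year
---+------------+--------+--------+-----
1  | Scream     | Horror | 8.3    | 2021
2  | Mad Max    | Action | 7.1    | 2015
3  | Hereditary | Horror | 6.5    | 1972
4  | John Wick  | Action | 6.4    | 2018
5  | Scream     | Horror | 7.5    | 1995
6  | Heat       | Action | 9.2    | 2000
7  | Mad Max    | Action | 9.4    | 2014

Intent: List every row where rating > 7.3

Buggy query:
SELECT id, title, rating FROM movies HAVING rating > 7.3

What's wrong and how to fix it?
Bug: HAVING filters the output of aggregation, but this query has no GROUP BY and no aggregate functions, so SQLite rejects it (HAVING clause on a non-aggregate query); the condition here is per row

Fix: Use WHERE for row-level filtering

Corrected query:
SELECT id, title, rating FROM movies WHERE rating > 7.3

Result:
id | title   | rating
---+---------+-------
1  | Scream  | 8.3   
5  | Scream  | 7.5   
6  | Heat    | 9.2   
7  | Mad Max | 9.4   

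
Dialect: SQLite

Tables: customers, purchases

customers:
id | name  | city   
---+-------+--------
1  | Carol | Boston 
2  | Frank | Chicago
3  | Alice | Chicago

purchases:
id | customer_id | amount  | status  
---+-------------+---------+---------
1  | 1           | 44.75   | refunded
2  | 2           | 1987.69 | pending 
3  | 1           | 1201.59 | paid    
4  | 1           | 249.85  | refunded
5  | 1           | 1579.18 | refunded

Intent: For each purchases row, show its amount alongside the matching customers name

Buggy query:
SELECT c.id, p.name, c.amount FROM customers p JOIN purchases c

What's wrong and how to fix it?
Bug: JOIN with no ON clause produces a cartesian product; every purchases row pairs with every customers row

Fix: Specify the join condition linking the foreign key to the parent id

Corrected query:
SELECT c.id, p.name, c.amount FROM customers p JOIN purchases c ON c.customer_id = p.id

Result:
id | name  | amount 
---+-------+--------
1  | Carol | 44.75  
2  | Frank | 1987.69
3  | Carol | 1201.59
4  | Carol | 249.85 
5  | Carol | 1579.18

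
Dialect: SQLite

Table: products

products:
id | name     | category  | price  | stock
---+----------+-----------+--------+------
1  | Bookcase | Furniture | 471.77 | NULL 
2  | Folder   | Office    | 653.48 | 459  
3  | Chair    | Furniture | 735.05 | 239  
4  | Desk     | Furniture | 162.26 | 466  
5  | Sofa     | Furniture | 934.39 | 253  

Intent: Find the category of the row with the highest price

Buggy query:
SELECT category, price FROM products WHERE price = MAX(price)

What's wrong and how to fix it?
Bug: WHERE is evaluated per row; an aggregate over the whole table isn't defined there

Fix: Use a subquery: WHERE price = (SELECT MAX(price) FROM products)

Corrected query:
SELECT category, price FROM products WHERE price = (SELECT MAX(price) FROM products)

Result:
category  | price 
----------+-------
Furniture | 934.39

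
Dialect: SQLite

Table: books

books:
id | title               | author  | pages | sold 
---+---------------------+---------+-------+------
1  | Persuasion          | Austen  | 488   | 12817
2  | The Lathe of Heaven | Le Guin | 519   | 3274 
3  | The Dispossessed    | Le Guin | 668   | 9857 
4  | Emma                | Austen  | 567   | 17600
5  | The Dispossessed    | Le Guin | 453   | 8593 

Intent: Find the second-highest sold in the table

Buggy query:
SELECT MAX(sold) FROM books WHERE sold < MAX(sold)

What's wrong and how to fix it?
Bug: The inner MAX is an aggregate inside WHERE, which is not allowed

Fix: Put the inner MAX in a scalar subquery

Corrected query:
SELECT MAX(sold) FROM books WHERE sold < (SELECT MAX(sold) FROM books)

Result:
MAX(sold)
---------
12817    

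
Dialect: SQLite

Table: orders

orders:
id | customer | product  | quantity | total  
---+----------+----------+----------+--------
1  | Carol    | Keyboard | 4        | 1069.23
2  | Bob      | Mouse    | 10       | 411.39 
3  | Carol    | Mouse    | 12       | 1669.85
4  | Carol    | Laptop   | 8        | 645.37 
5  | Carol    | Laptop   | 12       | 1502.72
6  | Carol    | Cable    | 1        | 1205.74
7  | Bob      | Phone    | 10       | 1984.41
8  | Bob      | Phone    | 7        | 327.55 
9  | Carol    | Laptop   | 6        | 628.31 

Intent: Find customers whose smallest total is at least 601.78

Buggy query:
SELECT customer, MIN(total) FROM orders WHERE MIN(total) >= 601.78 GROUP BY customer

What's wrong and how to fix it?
Bug: Aggregates like MIN are computed per group after WHERE runs

Fix: Use HAVING for the per-group MIN condition

Corrected query:
SELECT customer, MIN(total) FROM orders GROUP BY customer HAVING MIN(total) >= 601.78

Result:
customer | MIN(total)
---------+-----------
Carol    | 628.31    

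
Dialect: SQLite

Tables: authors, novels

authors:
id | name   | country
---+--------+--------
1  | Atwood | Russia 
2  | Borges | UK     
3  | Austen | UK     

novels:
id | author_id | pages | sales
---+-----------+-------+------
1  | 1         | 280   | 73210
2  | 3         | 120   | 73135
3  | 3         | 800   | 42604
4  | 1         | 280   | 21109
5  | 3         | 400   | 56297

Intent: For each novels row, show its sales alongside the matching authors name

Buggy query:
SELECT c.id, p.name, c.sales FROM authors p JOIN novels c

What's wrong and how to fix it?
Bug: JOIN with no ON clause produces a cartesian product; every novels row pairs with every authors row

Fix: Add ON c.author_id = p.id to the JOIN

Corrected query:
SELECT c.id, p.name, c.sales FROM authors p JOIN novels c ON c.author_id = p.id

Result:
id | name   | sales
---+--------+------
1  | Atwood | 73210
2  | Austen | 73135
3  | Austen | 42604
4  | Atwood | 21109
5  | Austen | 56297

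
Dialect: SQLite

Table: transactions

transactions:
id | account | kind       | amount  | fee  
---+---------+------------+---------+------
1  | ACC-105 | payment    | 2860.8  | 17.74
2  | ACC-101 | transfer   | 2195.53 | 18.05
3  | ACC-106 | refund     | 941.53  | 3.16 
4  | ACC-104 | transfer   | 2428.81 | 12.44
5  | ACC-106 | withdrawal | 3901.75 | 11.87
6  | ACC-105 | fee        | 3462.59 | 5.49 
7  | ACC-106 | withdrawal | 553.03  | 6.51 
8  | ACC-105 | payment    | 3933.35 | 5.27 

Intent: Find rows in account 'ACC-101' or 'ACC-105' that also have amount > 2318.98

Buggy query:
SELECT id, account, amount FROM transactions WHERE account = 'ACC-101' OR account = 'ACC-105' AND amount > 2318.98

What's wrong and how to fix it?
Bug: AND binds tighter than OR, so this parses as account = 'ACC-101' OR (account = 'ACC-105' AND amount > 2318.98)

Fix: Group the OR with parentheses (or use IN), then AND the threshold

Corrected query:
SELECT id, account, amount FROM transactions WHERE (account = 'ACC-101' OR account = 'ACC-105') AND amount > 2318.98

Result:
id | account | amount 
---+---------+--------
1  | ACC-105 | 2860.8 
6  | ACC-105 | 3462.59
8  | ACC-105 | 3933.35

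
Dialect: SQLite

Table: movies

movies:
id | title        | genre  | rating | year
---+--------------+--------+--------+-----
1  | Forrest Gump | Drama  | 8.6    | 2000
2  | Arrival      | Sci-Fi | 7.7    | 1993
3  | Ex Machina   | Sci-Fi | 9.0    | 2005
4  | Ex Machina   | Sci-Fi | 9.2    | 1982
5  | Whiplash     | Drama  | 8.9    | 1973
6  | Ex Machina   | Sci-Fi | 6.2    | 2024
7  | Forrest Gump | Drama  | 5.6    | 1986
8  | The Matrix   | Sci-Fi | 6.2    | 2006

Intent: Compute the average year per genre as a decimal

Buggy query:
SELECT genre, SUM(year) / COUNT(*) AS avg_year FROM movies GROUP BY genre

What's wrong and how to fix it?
Bug: SUM(year) and COUNT(*) are both integers; the division truncates the fractional part

Fix: Multiply by 1.0 (or CAST to REAL) to force floating-point division

Corrected query:
SELECT genre, SUM(year) * 1.0 / COUNT(*) AS avg_year FROM movies GROUP BY genre

Result:
genre  | avg_year   
-------+------------
Drama  | 1986.333333
Sci-Fi | 2002       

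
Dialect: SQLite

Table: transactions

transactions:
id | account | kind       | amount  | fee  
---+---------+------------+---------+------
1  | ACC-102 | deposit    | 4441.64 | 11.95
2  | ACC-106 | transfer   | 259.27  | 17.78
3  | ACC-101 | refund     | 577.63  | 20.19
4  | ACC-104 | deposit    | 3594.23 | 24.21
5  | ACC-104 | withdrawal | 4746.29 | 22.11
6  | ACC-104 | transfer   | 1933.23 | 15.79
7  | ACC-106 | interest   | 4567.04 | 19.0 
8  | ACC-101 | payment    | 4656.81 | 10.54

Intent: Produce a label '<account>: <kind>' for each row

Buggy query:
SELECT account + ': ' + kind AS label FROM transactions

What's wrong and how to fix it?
Bug: '+' is numeric addition; on text columns SQLite converts them to 0 instead of concatenating

Fix: Replace + with || to concatenate text

Corrected query:
SELECT account || ': ' || kind AS label FROM transactions

Result:
label              
-------------------
ACC-102: deposit   
ACC-106: transfer  
ACC-101: refund    
ACC-104: deposit   
ACC-104: withdrawal
ACC-104: transfer  
ACC-106: interest  
ACC-101: payment   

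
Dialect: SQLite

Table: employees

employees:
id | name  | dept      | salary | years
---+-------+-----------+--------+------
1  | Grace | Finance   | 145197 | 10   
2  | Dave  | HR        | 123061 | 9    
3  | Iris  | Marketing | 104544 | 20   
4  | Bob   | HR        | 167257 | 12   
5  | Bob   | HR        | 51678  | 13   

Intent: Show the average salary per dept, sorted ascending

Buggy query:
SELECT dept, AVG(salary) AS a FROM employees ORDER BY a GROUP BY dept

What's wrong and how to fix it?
Bug: GROUP BY must precede ORDER BY

Fix: Move ORDER BY to the end, after GROUP BY

Corrected query:
SELECT dept, AVG(salary) AS a FROM employees GROUP BY dept ORDER BY a

Result:
dept      | a            
----------+--------------
Marketing | 104544       
HR        | 113998.666667
Finance   | 145197       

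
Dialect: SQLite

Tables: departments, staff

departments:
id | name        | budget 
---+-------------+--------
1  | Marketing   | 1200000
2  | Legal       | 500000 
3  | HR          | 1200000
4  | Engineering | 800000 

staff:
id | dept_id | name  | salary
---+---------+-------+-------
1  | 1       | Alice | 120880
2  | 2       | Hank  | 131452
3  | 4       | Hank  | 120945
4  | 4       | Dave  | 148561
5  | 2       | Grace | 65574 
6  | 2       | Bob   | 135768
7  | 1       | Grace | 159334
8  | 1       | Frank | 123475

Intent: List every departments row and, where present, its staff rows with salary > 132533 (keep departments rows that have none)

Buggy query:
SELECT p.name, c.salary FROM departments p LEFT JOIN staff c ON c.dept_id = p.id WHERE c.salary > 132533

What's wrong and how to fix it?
Bug: A WHERE condition on the right-hand table after LEFT JOIN drops unmatched parents

Fix: Put 'c.salary > 132533' in the JOIN's ON clause instead of WHERE

Corrected query:
SELECT p.name, c.salary FROM departments p LEFT JOIN staff c ON c.dept_id = p.id AND c.salary > 132533

Result:
name        | salary
------------+-------
Marketing   | 159334
Legal       | 135768
HR          | NULL  
Engineering | 148561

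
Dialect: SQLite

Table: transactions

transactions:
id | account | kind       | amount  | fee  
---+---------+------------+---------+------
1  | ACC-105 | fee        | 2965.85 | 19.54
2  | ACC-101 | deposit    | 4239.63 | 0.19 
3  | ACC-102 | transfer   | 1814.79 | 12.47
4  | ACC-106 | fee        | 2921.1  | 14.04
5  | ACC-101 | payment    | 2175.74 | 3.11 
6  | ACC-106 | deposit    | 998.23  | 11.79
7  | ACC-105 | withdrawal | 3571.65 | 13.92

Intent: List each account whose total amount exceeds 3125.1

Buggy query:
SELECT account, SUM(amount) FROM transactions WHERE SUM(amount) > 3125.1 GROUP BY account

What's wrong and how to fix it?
Bug: WHERE runs before GROUP BY, so aggregates aren't available there

Fix: Move the aggregate condition to a HAVING clause

Corrected query:
SELECT account, SUM(amount) FROM transactions GROUP BY account HAVING SUM(amount) > 3125.1

Result:
account | SUM(amount)
--------+------------
ACC-101 | 6415.37    
ACC-105 | 6537.5     
ACC-106 | 3919.33    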